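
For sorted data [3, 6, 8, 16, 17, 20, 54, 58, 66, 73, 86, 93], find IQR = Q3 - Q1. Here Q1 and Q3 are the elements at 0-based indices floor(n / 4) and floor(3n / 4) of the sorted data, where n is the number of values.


The data has n = 12 elements.
Q1 index = floor(12 / 4) = floor(3) = 3; Q3 index = floor(3 * 12 / 4) = floor(9) = 9
Q1 = element at index 3 = 16
Q3 = element at index 9 = 73
IQR = 73 - 16 = 57
Final answer: 57


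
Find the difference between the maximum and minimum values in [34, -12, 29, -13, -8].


Maximum value: 34
Minimum value: -13
Range = 34 - (-13) = 47
Final answer: 47


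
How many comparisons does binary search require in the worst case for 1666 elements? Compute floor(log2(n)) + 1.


Binary search halves the search space each step.
Maximum comparisons = floor(log2(1666)) + 1
log2(1666) = 10.7022
floor(log2(1666)) = 10, so 10 + 1 = 11
Final answer: 11


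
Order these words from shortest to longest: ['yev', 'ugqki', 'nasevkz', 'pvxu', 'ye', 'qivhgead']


Compute lengths:
  'yev' has length 3
  'ugqki' has length 5
  'nasevkz' has length 7
  'pvxu' has length 4
  'ye' has length 2
  'qivhgead' has length 8
Lengths in increasing order: 2 < 3 < 4 < 5 < 7 < 8
Listing the words in that order gives the answer.
Final answer: ['ye', 'yev', 'pvxu', 'ugqki', 'nasevkz', 'qivhgead']


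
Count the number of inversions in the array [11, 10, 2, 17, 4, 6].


For each element, count the later elements that are smaller than it:
  11 (index 0): smaller elements after it = [10, 2, 4, 6] -> 4
  10 (index 1): smaller elements after it = [2, 4, 6] -> 3
  2 (index 2): smaller elements after it = [] -> 0
  17 (index 3): smaller elements after it = [4, 6] -> 2
  4 (index 4): smaller elements after it = [] -> 0
Total inversions = 4 + 3 + 0 + 2 + 0 = 9
Final answer: 9


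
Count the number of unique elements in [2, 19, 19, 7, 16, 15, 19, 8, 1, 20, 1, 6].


List all unique values:
Distinct values: [1, 2, 6, 7, 8, 15, 16, 19, 20]
Count = 9
Final answer: 9


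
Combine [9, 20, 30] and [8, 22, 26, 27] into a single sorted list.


List A: [9, 20, 30]
List B: [8, 22, 26, 27]
Repeatedly compare the front elements and take the smaller:
  9 vs 8 -> take 8
  9 vs 22 -> take 9
  20 vs 22 -> take 20
  30 vs 22 -> take 22
  30 vs 26 -> take 26
  30 vs 27 -> take 27
  B is exhausted; append the rest of A: [30]
Final answer: [8, 9, 20, 22, 26, 27, 30]


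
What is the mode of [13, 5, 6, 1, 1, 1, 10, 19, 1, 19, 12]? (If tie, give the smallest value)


Count the frequency of each value:
  1 appears 4 time(s)
  5 appears 1 time(s)
  6 appears 1 time(s)
  10 appears 1 time(s)
  12 appears 1 time(s)
  13 appears 1 time(s)
  19 appears 2 time(s)
Maximum frequency is 4.
Only 1 reaches that frequency, so it is the mode.
Final answer: 1


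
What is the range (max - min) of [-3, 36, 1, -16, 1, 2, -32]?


Maximum value: 36
Minimum value: -32
Range = 36 - (-32) = 68
Final answer: 68


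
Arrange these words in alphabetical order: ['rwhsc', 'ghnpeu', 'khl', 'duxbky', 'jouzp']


Compare strings character by character (the first differing letter decides):
  'duxbky' < 'ghnpeu' since 'd' < 'g' at position 1
  'ghnpeu' < 'jouzp' since 'g' < 'j' at position 1
  'jouzp' < 'khl' since 'j' < 'k' at position 1
  'khl' < 'rwhsc' since 'k' < 'r' at position 1
Chaining these comparisons gives the alphabetical order.
Final answer: ['duxbky', 'ghnpeu', 'jouzp', 'khl', 'rwhsc']


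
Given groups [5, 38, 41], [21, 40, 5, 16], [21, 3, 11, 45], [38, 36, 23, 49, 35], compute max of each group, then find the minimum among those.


Find max of each group:
  Group 1: [5, 38, 41] -> max = 41
  Group 2: [21, 40, 5, 16] -> max = 40
  Group 3: [21, 3, 11, 45] -> max = 45
  Group 4: [38, 36, 23, 49, 35] -> max = 49
Maxes: [41, 40, 45, 49]
Minimum of maxes = 40
Final answer: 40


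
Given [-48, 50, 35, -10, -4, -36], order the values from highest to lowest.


Original list: [-48, 50, 35, -10, -4, -36]
Repeatedly take the largest remaining element:
  Remaining [-48, 50, 35, -10, -4, -36] -> largest is 50
  Remaining [-48, 35, -10, -4, -36] -> largest is 35
  Remaining [-48, -10, -4, -36] -> largest is -4
  Remaining [-48, -10, -36] -> largest is -10
  Remaining [-48, -36] -> largest is -36
  Remaining [-48] -> largest is -48
Collecting the picks in order gives the descending list.
Final answer: [50, 35, -4, -10, -36, -48]


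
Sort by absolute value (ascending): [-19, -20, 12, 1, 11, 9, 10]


Compute absolute values:
  |-19| = 19
  |-20| = 20
  |12| = 12
  |1| = 1
  |11| = 11
  |9| = 9
  |10| = 10
Absolute values in increasing order: 1 < 9 < 10 < 11 < 12 < 19 < 20
Listing the original numbers in that order gives the answer.
Final answer: [1, 9, 10, 11, 12, -19, -20]


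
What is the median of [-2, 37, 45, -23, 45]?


First, sort the list: [-23, -2, 37, 45, 45]
The list has 5 elements (odd count).
The middle index is 2 (0-based), and the element there is 37.
Final answer: 37


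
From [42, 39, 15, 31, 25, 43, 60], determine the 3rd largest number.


Sort descending: [60, 43, 42, 39, 31, 25, 15]
The 3rd element (1-indexed) is at index 2.
Value = 42
Final answer: 42


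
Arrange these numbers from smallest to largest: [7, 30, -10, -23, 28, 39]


Original list: [7, 30, -10, -23, 28, 39]
Repeatedly take the smallest remaining element:
  Remaining [7, 30, -10, -23, 28, 39] -> smallest is -23
  Remaining [7, 30, -10, 28, 39] -> smallest is -10
  Remaining [7, 30, 28, 39] -> smallest is 7
  Remaining [30, 28, 39] -> smallest is 28
  Remaining [30, 39] -> smallest is 30
  Remaining [39] -> smallest is 39
Collecting the picks in order gives the sorted list.
Final answer: [-23, -10, 7, 28, 30, 39]


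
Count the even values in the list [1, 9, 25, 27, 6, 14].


Check each element:
  1 is odd
  9 is odd
  25 is odd
  27 is odd
  6 is even
  14 is even
Evens: [6, 14]
Count of evens = 2
Final answer: 2


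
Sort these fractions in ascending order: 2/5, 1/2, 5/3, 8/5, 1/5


Convert to decimal for comparison:
  2/5 = 0.4
  1/2 = 0.5
  5/3 = 1.6667
  8/5 = 1.6
  1/5 = 0.2
Decimals in increasing order: 0.2 < 0.4 < 0.5 < 1.6 < 1.6667
Writing each back as its fraction gives the sorted order.
Final answer: 1/5, 2/5, 1/2, 8/5, 5/3


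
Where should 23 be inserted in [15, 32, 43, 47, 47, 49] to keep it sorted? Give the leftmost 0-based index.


List is sorted: [15, 32, 43, 47, 47, 49]
We need the leftmost position where 23 can be inserted, i.e. the first index whose element is >= 23 (or the end of the list if none is).
Binary search with low=0, high=6 (0-based indices):
  low=0, high=6, mid=3: a[3]=47 >= 23, so high = 3
  low=0, high=3, mid=1: a[1]=32 >= 23, so high = 1
  low=0, high=1, mid=0: a[0]=15 < 23, so low = 1
Now low = high = 1, so the insertion index is 1.
Final answer: 1


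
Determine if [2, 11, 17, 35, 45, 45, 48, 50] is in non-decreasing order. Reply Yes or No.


Check consecutive pairs:
  2 <= 11? True
  11 <= 17? True
  17 <= 35? True
  35 <= 45? True
  45 <= 45? True
  45 <= 48? True
  48 <= 50? True
Every consecutive pair is in order, so the list is non-decreasing.
Final answer: Yes


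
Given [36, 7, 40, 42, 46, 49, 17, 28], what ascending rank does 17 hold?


Sort ascending: [7, 17, 28, 36, 40, 42, 46, 49]
Find 17 in the sorted list.
17 is at position 2 (1-indexed).
Final answer: 2


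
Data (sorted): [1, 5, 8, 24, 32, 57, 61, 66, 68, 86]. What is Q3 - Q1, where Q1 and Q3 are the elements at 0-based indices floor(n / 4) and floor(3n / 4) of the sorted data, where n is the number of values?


The data has n = 10 elements.
Q1 index = floor(10 / 4) = floor(2.5) = 2; Q3 index = floor(3 * 10 / 4) = floor(7.5) = 7
Q1 = element at index 2 = 8
Q3 = element at index 7 = 66
IQR = 66 - 8 = 58
Final answer: 58


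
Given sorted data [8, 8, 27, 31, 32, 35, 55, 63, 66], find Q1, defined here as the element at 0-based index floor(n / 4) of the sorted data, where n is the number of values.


The list has n = 9 elements.
Q1 index = floor(9 / 4) = floor(2.25) = 2
Counting from index 0 in the sorted data, the element at index 2 is 27.
Final answer: 27


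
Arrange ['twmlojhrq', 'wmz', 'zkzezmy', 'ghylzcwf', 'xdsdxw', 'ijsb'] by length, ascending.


Compute lengths:
  'twmlojhrq' has length 9
  'wmz' has length 3
  'zkzezmy' has length 7
  'ghylzcwf' has length 8
  'xdsdxw' has length 6
  'ijsb' has length 4
Lengths in increasing order: 3 < 4 < 6 < 7 < 8 < 9
Listing the words in that order gives the answer.
Final answer: ['wmz', 'ijsb', 'xdsdxw', 'zkzezmy', 'ghylzcwf', 'twmlojhrq']


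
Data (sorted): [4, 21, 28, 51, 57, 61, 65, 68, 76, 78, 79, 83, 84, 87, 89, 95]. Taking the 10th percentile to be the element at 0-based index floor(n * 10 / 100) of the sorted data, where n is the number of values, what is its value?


The dataset has n = 16 elements.
Index = floor(16 * 10 / 100) = floor(160 / 100) = floor(1.6) = 1
Counting from index 0 in the sorted data, the element at index 1 is 21.
Final answer: 21


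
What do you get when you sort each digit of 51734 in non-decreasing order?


The number 51734 has digits: 5, 1, 7, 3, 4
Sorted: 1, 3, 4, 5, 7
Joining the sorted digits gives the result.
Final answer: 13457


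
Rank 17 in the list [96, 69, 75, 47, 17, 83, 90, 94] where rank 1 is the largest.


Sort descending: [96, 94, 90, 83, 75, 69, 47, 17]
Find 17 in the sorted list.
17 is at position 8.
Final answer: 8


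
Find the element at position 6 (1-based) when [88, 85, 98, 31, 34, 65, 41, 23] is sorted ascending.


Sort ascending: [23, 31, 34, 41, 65, 85, 88, 98]
The 6th element (1-indexed) is at index 5.
Value = 85
Final answer: 85


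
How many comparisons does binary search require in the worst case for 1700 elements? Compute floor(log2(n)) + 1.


Binary search halves the search space each step.
Maximum comparisons = floor(log2(1700)) + 1
log2(1700) = 10.7313
floor(log2(1700)) = 10, so 10 + 1 = 11
Final answer: 11


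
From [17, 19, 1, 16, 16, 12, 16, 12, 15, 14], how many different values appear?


List all unique values:
Distinct values: [1, 12, 14, 15, 16, 17, 19]
Count = 7
Final answer: 7


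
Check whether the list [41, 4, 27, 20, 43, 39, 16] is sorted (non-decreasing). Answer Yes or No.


Check consecutive pairs:
  41 <= 4? False
  4 <= 27? True
  27 <= 20? False
  20 <= 43? True
  43 <= 39? False
  39 <= 16? False
4 consecutive pair(s) are out of order, so the list is not sorted.
Final answer: No


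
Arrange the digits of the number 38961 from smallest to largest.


The number 38961 has digits: 3, 8, 9, 6, 1
Sorted: 1, 3, 6, 8, 9
Joining the sorted digits gives the result.
Final answer: 13689


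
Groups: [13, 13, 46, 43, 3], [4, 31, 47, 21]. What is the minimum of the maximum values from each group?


Find max of each group:
  Group 1: [13, 13, 46, 43, 3] -> max = 46
  Group 2: [4, 31, 47, 21] -> max = 47
Maxes: [46, 47]
Minimum of maxes = 46
Final answer: 46


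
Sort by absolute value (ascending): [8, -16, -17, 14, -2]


Compute absolute values:
  |8| = 8
  |-16| = 16
  |-17| = 17
  |14| = 14
  |-2| = 2
Absolute values in increasing order: 2 < 8 < 14 < 16 < 17
Listing the original numbers in that order gives the answer.
Final answer: [-2, 8, 14, -16, -17]


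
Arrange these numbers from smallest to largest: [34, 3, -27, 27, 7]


Original list: [34, 3, -27, 27, 7]
Repeatedly take the smallest remaining element:
  Remaining [34, 3, -27, 27, 7] -> smallest is -27
  Remaining [34, 3, 27, 7] -> smallest is 3
  Remaining [34, 27, 7] -> smallest is 7
  Remaining [34, 27] -> smallest is 27
  Remaining [34] -> smallest is 34
Collecting the picks in order gives the sorted list.
Final answer: [-27, 3, 7, 27, 34]


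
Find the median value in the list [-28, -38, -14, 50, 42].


First, sort the list: [-38, -28, -14, 42, 50]
The list has 5 elements (odd count).
The middle index is 2 (0-based), and the element there is -14.
Final answer: -14


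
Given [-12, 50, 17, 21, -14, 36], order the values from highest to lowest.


Original list: [-12, 50, 17, 21, -14, 36]
Repeatedly take the largest remaining element:
  Remaining [-12, 50, 17, 21, -14, 36] -> largest is 50
  Remaining [-12, 17, 21, -14, 36] -> largest is 36
  Remaining [-12, 17, 21, -14] -> largest is 21
  Remaining [-12, 17, -14] -> largest is 17
  Remaining [-12, -14] -> largest is -12
  Remaining [-14] -> largest is -14
Collecting the picks in order gives the descending list.
Final answer: [50, 36, 21, 17, -12, -14]


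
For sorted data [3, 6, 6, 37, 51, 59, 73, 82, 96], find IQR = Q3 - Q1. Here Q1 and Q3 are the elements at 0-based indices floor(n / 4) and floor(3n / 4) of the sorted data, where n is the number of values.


The data has n = 9 elements.
Q1 index = floor(9 / 4) = floor(2.25) = 2; Q3 index = floor(3 * 9 / 4) = floor(6.75) = 6
Q1 = element at index 2 = 6
Q3 = element at index 6 = 73
IQR = 73 - 6 = 67
Final answer: 67


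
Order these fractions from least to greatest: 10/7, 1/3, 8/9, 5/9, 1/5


Convert to decimal for comparison:
  10/7 = 1.4286
  1/3 = 0.3333
  8/9 = 0.8889
  5/9 = 0.5556
  1/5 = 0.2
Decimals in increasing order: 0.2 < 0.3333 < 0.5556 < 0.8889 < 1.4286
Writing each back as its fraction gives the sorted order.
Final answer: 1/5, 1/3, 5/9, 8/9, 10/7


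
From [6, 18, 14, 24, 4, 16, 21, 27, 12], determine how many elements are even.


Check each element:
  6 is even
  18 is even
  14 is even
  24 is even
  4 is even
  16 is even
  21 is odd
  27 is odd
  12 is even
Evens: [6, 18, 14, 24, 4, 16, 12]
Count of evens = 7
Final answer: 7


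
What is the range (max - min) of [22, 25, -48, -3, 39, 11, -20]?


Maximum value: 39
Minimum value: -48
Range = 39 - (-48) = 87
Final answer: 87


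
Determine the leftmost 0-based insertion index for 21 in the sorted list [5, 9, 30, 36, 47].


List is sorted: [5, 9, 30, 36, 47]
We need the leftmost position where 21 can be inserted, i.e. the first index whose element is >= 21 (or the end of the list if none is).
Binary search with low=0, high=5 (0-based indices):
  low=0, high=5, mid=2: a[2]=30 >= 21, so high = 2
  low=0, high=2, mid=1: a[1]=9 < 21, so low = 2
Now low = high = 2, so the insertion index is 2.
Final answer: 2


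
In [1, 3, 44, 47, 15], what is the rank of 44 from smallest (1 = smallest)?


Sort ascending: [1, 3, 15, 44, 47]
Find 44 in the sorted list.
44 is at position 4 (1-indexed).
Final answer: 4


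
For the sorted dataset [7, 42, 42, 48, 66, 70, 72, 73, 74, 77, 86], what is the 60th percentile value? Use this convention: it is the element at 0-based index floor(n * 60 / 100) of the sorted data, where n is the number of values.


The dataset has n = 11 elements.
Index = floor(11 * 60 / 100) = floor(660 / 100) = floor(6.6) = 6
Counting from index 0 in the sorted data, the element at index 6 is 72.
Final answer: 72


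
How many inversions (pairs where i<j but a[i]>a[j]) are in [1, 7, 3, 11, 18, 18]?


For each element, count the later elements that are smaller than it:
  1 (index 0): smaller elements after it = [] -> 0
  7 (index 1): smaller elements after it = [3] -> 1
  3 (index 2): smaller elements after it = [] -> 0
  11 (index 3): smaller elements after it = [] -> 0
  18 (index 4): smaller elements after it = [] -> 0
Total inversions = 0 + 1 + 0 + 0 + 0 = 1
Final answer: 1


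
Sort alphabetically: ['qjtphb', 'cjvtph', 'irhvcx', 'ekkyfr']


Compare strings character by character (the first differing letter decides):
  'cjvtph' < 'ekkyfr' since 'c' < 'e' at position 1
  'ekkyfr' < 'irhvcx' since 'e' < 'i' at position 1
  'irhvcx' < 'qjtphb' since 'i' < 'q' at position 1
Chaining these comparisons gives the alphabetical order.
Final answer: ['cjvtph', 'ekkyfr', 'irhvcx', 'qjtphb']


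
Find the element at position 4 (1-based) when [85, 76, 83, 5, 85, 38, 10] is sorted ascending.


Sort ascending: [5, 10, 38, 76, 83, 85, 85]
The 4th element (1-indexed) is at index 3.
Value = 76
Final answer: 76


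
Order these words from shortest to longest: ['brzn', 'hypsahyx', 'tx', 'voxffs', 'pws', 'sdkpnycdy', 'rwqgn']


Compute lengths:
  'brzn' has length 4
  'hypsahyx' has length 8
  'tx' has length 2
  'voxffs' has length 6
  'pws' has length 3
  'sdkpnycdy' has length 9
  'rwqgn' has length 5
Lengths in increasing order: 2 < 3 < 4 < 5 < 6 < 8 < 9
Listing the words in that order gives the answer.
Final answer: ['tx', 'pws', 'brzn', 'rwqgn', 'voxffs', 'hypsahyx', 'sdkpnycdy']


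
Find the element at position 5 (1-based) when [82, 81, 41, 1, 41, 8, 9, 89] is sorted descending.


Sort descending: [89, 82, 81, 41, 41, 9, 8, 1]
The 5th element (1-indexed) is at index 4.
Value = 41
Final answer: 41


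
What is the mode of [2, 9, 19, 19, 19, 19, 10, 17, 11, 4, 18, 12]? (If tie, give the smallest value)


Count the frequency of each value:
  2 appears 1 time(s)
  4 appears 1 time(s)
  9 appears 1 time(s)
  10 appears 1 time(s)
  11 appears 1 time(s)
  12 appears 1 time(s)
  17 appears 1 time(s)
  18 appears 1 time(s)
  19 appears 4 time(s)
Maximum frequency is 4.
Only 19 reaches that frequency, so it is the mode.
Final answer: 19


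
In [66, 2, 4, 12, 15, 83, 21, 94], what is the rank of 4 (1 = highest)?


Sort descending: [94, 83, 66, 21, 15, 12, 4, 2]
Find 4 in the sorted list.
4 is at position 7.
Final answer: 7


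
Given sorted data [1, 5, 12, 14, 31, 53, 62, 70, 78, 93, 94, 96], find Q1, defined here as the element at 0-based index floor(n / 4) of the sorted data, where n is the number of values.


The list has n = 12 elements.
Q1 index = floor(12 / 4) = floor(3) = 3
Counting from index 0 in the sorted data, the element at index 3 is 14.
Final answer: 14


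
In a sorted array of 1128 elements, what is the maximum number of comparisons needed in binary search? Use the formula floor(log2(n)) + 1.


Binary search halves the search space each step.
Maximum comparisons = floor(log2(1128)) + 1
log2(1128) = 10.1396
floor(log2(1128)) = 10, so 10 + 1 = 11
Final answer: 11


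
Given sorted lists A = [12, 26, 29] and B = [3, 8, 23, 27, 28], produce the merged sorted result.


List A: [12, 26, 29]
List B: [3, 8, 23, 27, 28]
Repeatedly compare the front elements and take the smaller:
  12 vs 3 -> take 3
  12 vs 8 -> take 8
  12 vs 23 -> take 12
  26 vs 23 -> take 23
  26 vs 27 -> take 26
  29 vs 27 -> take 27
  29 vs 28 -> take 28
  B is exhausted; append the rest of A: [29]
Final answer: [3, 8, 12, 23, 26, 27, 28, 29]


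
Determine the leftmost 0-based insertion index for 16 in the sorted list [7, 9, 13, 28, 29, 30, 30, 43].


List is sorted: [7, 9, 13, 28, 29, 30, 30, 43]
We need the leftmost position where 16 can be inserted, i.e. the first index whose element is >= 16 (or the end of the list if none is).
Binary search with low=0, high=8 (0-based indices):
  low=0, high=8, mid=4: a[4]=29 >= 16, so high = 4
  low=0, high=4, mid=2: a[2]=13 < 16, so low = 3
  low=3, high=4, mid=3: a[3]=28 >= 16, so high = 3
Now low = high = 3, so the insertion index is 3.
Final answer: 3


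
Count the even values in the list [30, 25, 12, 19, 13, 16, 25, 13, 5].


Check each element:
  30 is even
  25 is odd
  12 is even
  19 is odd
  13 is odd
  16 is even
  25 is odd
  13 is odd
  5 is odd
Evens: [30, 12, 16]
Count of evens = 3
Final answer: 3


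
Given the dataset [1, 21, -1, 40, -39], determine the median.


First, sort the list: [-39, -1, 1, 21, 40]
The list has 5 elements (odd count).
The middle index is 2 (0-based), and the element there is 1.
Final answer: 1


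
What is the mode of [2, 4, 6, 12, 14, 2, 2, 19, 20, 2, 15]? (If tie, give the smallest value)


Count the frequency of each value:
  2 appears 4 time(s)
  4 appears 1 time(s)
  6 appears 1 time(s)
  12 appears 1 time(s)
  14 appears 1 time(s)
  15 appears 1 time(s)
  19 appears 1 time(s)
  20 appears 1 time(s)
Maximum frequency is 4.
Only 2 reaches that frequency, so it is the mode.
Final answer: 2


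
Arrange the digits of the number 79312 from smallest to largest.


The number 79312 has digits: 7, 9, 3, 1, 2
Sorted: 1, 2, 3, 7, 9
Joining the sorted digits gives the result.
Final answer: 12379


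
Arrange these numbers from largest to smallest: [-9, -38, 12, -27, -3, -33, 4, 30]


Original list: [-9, -38, 12, -27, -3, -33, 4, 30]
Repeatedly take the largest remaining element:
  Remaining [-9, -38, 12, -27, -3, -33, 4, 30] -> largest is 30
  Remaining [-9, -38, 12, -27, -3, -33, 4] -> largest is 12
  Remaining [-9, -38, -27, -3, -33, 4] -> largest is 4
  Remaining [-9, -38, -27, -3, -33] -> largest is -3
  Remaining [-9, -38, -27, -33] -> largest is -9
  Remaining [-38, -27, -33] -> largest is -27
  Remaining [-38, -33] -> largest is -33
  Remaining [-38] -> largest is -38
Collecting the picks in order gives the descending list.
Final answer: [30, 12, 4, -3, -9, -27, -33, -38]


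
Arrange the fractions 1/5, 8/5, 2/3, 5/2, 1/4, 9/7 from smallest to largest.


Convert to decimal for comparison:
  1/5 = 0.2
  8/5 = 1.6
  2/3 = 0.6667
  5/2 = 2.5
  1/4 = 0.25
  9/7 = 1.2857
Decimals in increasing order: 0.2 < 0.25 < 0.6667 < 1.2857 < 1.6 < 2.5
Writing each back as its fraction gives the sorted order.
Final answer: 1/5, 1/4, 2/3, 9/7, 8/5, 5/2


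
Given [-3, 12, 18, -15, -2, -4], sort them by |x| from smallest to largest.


Compute absolute values:
  |-3| = 3
  |12| = 12
  |18| = 18
  |-15| = 15
  |-2| = 2
  |-4| = 4
Absolute values in increasing order: 2 < 3 < 4 < 12 < 15 < 18
Listing the original numbers in that order gives the answer.
Final answer: [-2, -3, -4, 12, -15, 18]


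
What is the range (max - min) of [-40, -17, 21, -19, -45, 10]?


Maximum value: 21
Minimum value: -45
Range = 21 - (-45) = 66
Final answer: 66


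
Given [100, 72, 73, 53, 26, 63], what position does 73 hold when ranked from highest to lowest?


Sort descending: [100, 73, 72, 63, 53, 26]
Find 73 in the sorted list.
73 is at position 2.
Final answer: 2


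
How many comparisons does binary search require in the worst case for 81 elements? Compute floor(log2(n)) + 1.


Binary search halves the search space each step.
Maximum comparisons = floor(log2(81)) + 1
log2(81) = 6.3399
floor(log2(81)) = 6, so 6 + 1 = 7
Final answer: 7


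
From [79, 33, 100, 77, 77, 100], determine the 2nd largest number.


Sort descending: [100, 100, 79, 77, 77, 33]
The 2nd element (1-indexed) is at index 1.
Value = 100
Final answer: 100


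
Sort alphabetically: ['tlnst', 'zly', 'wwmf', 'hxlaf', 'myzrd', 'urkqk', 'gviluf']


Compare strings character by character (the first differing letter decides):
  'gviluf' < 'hxlaf' since 'g' < 'h' at position 1
  'hxlaf' < 'myzrd' since 'h' < 'm' at position 1
  'myzrd' < 'tlnst' since 'm' < 't' at position 1
  'tlnst' < 'urkqk' since 't' < 'u' at position 1
  'urkqk' < 'wwmf' since 'u' < 'w' at position 1
  'wwmf' < 'zly' since 'w' < 'z' at position 1
Chaining these comparisons gives the alphabetical order.
Final answer: ['gviluf', 'hxlaf', 'myzrd', 'tlnst', 'urkqk', 'wwmf', 'zly']


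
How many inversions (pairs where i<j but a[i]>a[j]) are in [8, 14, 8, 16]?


For each element, count the later elements that are smaller than it:
  8 (index 0): smaller elements after it = [] -> 0
  14 (index 1): smaller elements after it = [8] -> 1
  8 (index 2): smaller elements after it = [] -> 0
Total inversions = 0 + 1 + 0 = 1
Final answer: 1


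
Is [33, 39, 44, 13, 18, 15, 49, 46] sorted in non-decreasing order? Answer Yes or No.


Check consecutive pairs:
  33 <= 39? True
  39 <= 44? True
  44 <= 13? False
  13 <= 18? True
  18 <= 15? False
  15 <= 49? True
  49 <= 46? False
3 consecutive pair(s) are out of order, so the list is not sorted.
Final answer: No


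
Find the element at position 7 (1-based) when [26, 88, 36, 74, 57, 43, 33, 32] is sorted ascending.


Sort ascending: [26, 32, 33, 36, 43, 57, 74, 88]
The 7th element (1-indexed) is at index 6.
Value = 74
Final answer: 74


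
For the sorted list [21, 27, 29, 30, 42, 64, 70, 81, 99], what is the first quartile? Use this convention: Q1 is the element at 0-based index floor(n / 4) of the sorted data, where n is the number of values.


The list has n = 9 elements.
Q1 index = floor(9 / 4) = floor(2.25) = 2
Counting from index 0 in the sorted data, the element at index 2 is 29.
Final answer: 29


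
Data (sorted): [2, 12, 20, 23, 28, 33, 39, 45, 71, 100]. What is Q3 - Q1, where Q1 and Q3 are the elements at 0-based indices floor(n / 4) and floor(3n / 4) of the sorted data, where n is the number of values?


The data has n = 10 elements.
Q1 index = floor(10 / 4) = floor(2.5) = 2; Q3 index = floor(3 * 10 / 4) = floor(7.5) = 7
Q1 = element at index 2 = 20
Q3 = element at index 7 = 45
IQR = 45 - 20 = 25
Final answer: 25


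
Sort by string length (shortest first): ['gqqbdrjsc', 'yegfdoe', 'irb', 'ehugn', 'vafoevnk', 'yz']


Compute lengths:
  'gqqbdrjsc' has length 9
  'yegfdoe' has length 7
  'irb' has length 3
  'ehugn' has length 5
  'vafoevnk' has length 8
  'yz' has length 2
Lengths in increasing order: 2 < 3 < 5 < 7 < 8 < 9
Listing the words in that order gives the answer.
Final answer: ['yz', 'irb', 'ehugn', 'yegfdoe', 'vafoevnk', 'gqqbdrjsc']


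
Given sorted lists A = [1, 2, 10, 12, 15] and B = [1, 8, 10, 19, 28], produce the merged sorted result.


List A: [1, 2, 10, 12, 15]
List B: [1, 8, 10, 19, 28]
Repeatedly compare the front elements and take the smaller:
  1 vs 1 -> take 1
  2 vs 1 -> take 1
  2 vs 8 -> take 2
  10 vs 8 -> take 8
  10 vs 10 -> take 10
  12 vs 10 -> take 10
  12 vs 19 -> take 12
  15 vs 19 -> take 15
  A is exhausted; append the rest of B: [19, 28]
Final answer: [1, 1, 2, 8, 10, 10, 12, 15, 19, 28]


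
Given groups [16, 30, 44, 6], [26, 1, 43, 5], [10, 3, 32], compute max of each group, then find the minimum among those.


Find max of each group:
  Group 1: [16, 30, 44, 6] -> max = 44
  Group 2: [26, 1, 43, 5] -> max = 43
  Group 3: [10, 3, 32] -> max = 32
Maxes: [44, 43, 32]
Minimum of maxes = 32
Final answer: 32


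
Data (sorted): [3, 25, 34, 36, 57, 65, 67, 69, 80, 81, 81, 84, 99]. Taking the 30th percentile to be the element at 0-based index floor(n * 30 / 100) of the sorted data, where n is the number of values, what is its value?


The dataset has n = 13 elements.
Index = floor(13 * 30 / 100) = floor(390 / 100) = floor(3.9) = 3
Counting from index 0 in the sorted data, the element at index 3 is 36.
Final answer: 36


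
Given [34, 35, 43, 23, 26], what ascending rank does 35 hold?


Sort ascending: [23, 26, 34, 35, 43]
Find 35 in the sorted list.
35 is at position 4 (1-indexed).
Final answer: 4


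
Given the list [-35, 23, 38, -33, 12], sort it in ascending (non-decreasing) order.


Original list: [-35, 23, 38, -33, 12]
Repeatedly take the smallest remaining element:
  Remaining [-35, 23, 38, -33, 12] -> smallest is -35
  Remaining [23, 38, -33, 12] -> smallest is -33
  Remaining [23, 38, 12] -> smallest is 12
  Remaining [23, 38] -> smallest is 23
  Remaining [38] -> smallest is 38
Collecting the picks in order gives the sorted list.
Final answer: [-35, -33, 12, 23, 38]


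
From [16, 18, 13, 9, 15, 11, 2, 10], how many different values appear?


List all unique values:
Distinct values: [2, 9, 10, 11, 13, 15, 16, 18]
Count = 8
Final answer: 8


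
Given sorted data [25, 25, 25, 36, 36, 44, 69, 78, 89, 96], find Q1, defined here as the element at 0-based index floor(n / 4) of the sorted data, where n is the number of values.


The list has n = 10 elements.
Q1 index = floor(10 / 4) = floor(2.5) = 2
Counting from index 0 in the sorted data, the element at index 2 is 25.
Final answer: 25


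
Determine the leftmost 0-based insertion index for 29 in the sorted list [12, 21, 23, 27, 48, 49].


List is sorted: [12, 21, 23, 27, 48, 49]
We need the leftmost position where 29 can be inserted, i.e. the first index whose element is >= 29 (or the end of the list if none is).
Binary search with low=0, high=6 (0-based indices):
  low=0, high=6, mid=3: a[3]=27 < 29, so low = 4
  low=4, high=6, mid=5: a[5]=49 >= 29, so high = 5
  low=4, high=5, mid=4: a[4]=48 >= 29, so high = 4
Now low = high = 4, so the insertion index is 4.
Final answer: 4


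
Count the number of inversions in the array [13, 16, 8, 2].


For each element, count the later elements that are smaller than it:
  13 (index 0): smaller elements after it = [8, 2] -> 2
  16 (index 1): smaller elements after it = [8, 2] -> 2
  8 (index 2): smaller elements after it = [2] -> 1
Total inversions = 2 + 2 + 1 = 5
Final answer: 5


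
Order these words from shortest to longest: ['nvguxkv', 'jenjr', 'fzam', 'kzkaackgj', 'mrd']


Compute lengths:
  'nvguxkv' has length 7
  'jenjr' has length 5
  'fzam' has length 4
  'kzkaackgj' has length 9
  'mrd' has length 3
Lengths in increasing order: 3 < 4 < 5 < 7 < 9
Listing the words in that order gives the answer.
Final answer: ['mrd', 'fzam', 'jenjr', 'nvguxkv', 'kzkaackgj']


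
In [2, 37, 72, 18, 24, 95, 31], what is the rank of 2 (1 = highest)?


Sort descending: [95, 72, 37, 31, 24, 18, 2]
Find 2 in the sorted list.
2 is at position 7.
Final answer: 7


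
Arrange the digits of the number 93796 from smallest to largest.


The number 93796 has digits: 9, 3, 7, 9, 6
Sorted: 3, 6, 7, 9, 9
Joining the sorted digits gives the result.
Final answer: 36799


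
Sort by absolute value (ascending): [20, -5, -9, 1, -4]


Compute absolute values:
  |20| = 20
  |-5| = 5
  |-9| = 9
  |1| = 1
  |-4| = 4
Absolute values in increasing order: 1 < 4 < 5 < 9 < 20
Listing the original numbers in that order gives the answer.
Final answer: [1, -4, -5, -9, 20]


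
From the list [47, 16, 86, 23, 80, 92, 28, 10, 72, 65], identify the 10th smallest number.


Sort ascending: [10, 16, 23, 28, 47, 65, 72, 80, 86, 92]
The 10th element (1-indexed) is at index 9.
Value = 92
Final answer: 92


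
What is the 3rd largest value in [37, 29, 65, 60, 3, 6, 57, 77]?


Sort descending: [77, 65, 60, 57, 37, 29, 6, 3]
The 3rd element (1-indexed) is at index 2.
Value = 60
Final answer: 60


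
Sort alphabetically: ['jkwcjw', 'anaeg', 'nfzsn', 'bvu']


Compare strings character by character (the first differing letter decides):
  'anaeg' < 'bvu' since 'a' < 'b' at position 1
  'bvu' < 'jkwcjw' since 'b' < 'j' at position 1
  'jkwcjw' < 'nfzsn' since 'j' < 'n' at position 1
Chaining these comparisons gives the alphabetical order.
Final answer: ['anaeg', 'bvu', 'jkwcjw', 'nfzsn']


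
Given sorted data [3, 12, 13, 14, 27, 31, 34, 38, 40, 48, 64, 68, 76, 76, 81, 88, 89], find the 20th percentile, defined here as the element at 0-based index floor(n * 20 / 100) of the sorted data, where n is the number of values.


The dataset has n = 17 elements.
Index = floor(17 * 20 / 100) = floor(340 / 100) = floor(3.4) = 3
Counting from index 0 in the sorted data, the element at index 3 is 14.
Final answer: 14


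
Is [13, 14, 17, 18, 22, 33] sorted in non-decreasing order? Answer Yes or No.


Check consecutive pairs:
  13 <= 14? True
  14 <= 17? True
  17 <= 18? True
  18 <= 22? True
  22 <= 33? True
Every consecutive pair is in order, so the list is non-decreasing.
Final answer: Yes


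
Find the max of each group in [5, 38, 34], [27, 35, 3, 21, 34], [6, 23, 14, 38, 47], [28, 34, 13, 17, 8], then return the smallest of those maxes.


Find max of each group:
  Group 1: [5, 38, 34] -> max = 38
  Group 2: [27, 35, 3, 21, 34] -> max = 35
  Group 3: [6, 23, 14, 38, 47] -> max = 47
  Group 4: [28, 34, 13, 17, 8] -> max = 34
Maxes: [38, 35, 47, 34]
Minimum of maxes = 34
Final answer: 34


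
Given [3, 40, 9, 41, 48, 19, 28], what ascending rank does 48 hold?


Sort ascending: [3, 9, 19, 28, 40, 41, 48]
Find 48 in the sorted list.
48 is at position 7 (1-indexed).
Final answer: 7


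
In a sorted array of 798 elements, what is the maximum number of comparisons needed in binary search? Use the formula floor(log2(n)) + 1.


Binary search halves the search space each step.
Maximum comparisons = floor(log2(798)) + 1
log2(798) = 9.6402
floor(log2(798)) = 9, so 9 + 1 = 10
Final answer: 10


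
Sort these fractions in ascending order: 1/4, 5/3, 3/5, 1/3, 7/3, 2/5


Convert to decimal for comparison:
  1/4 = 0.25
  5/3 = 1.6667
  3/5 = 0.6
  1/3 = 0.3333
  7/3 = 2.3333
  2/5 = 0.4
Decimals in increasing order: 0.25 < 0.3333 < 0.4 < 0.6 < 1.6667 < 2.3333
Writing each back as its fraction gives the sorted order.
Final answer: 1/4, 1/3, 2/5, 3/5, 5/3, 7/3


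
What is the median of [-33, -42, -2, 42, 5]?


First, sort the list: [-42, -33, -2, 5, 42]
The list has 5 elements (odd count).
The middle index is 2 (0-based), and the element there is -2.
Final answer: -2


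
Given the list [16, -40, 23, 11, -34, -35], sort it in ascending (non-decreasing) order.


Original list: [16, -40, 23, 11, -34, -35]
Repeatedly take the smallest remaining element:
  Remaining [16, -40, 23, 11, -34, -35] -> smallest is -40
  Remaining [16, 23, 11, -34, -35] -> smallest is -35
  Remaining [16, 23, 11, -34] -> smallest is -34
  Remaining [16, 23, 11] -> smallest is 11
  Remaining [16, 23] -> smallest is 16
  Remaining [23] -> smallest is 23
Collecting the picks in order gives the sorted list.
Final answer: [-40, -35, -34, 11, 16, 23]


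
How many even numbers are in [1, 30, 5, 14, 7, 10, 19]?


Check each element:
  1 is odd
  30 is even
  5 is odd
  14 is even
  7 is odd
  10 is even
  19 is odd
Evens: [30, 14, 10]
Count of evens = 3
Final answer: 3


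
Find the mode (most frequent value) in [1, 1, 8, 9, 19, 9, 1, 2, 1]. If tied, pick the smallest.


Count the frequency of each value:
  1 appears 4 time(s)
  2 appears 1 time(s)
  8 appears 1 time(s)
  9 appears 2 time(s)
  19 appears 1 time(s)
Maximum frequency is 4.
Only 1 reaches that frequency, so it is the mode.
Final answer: 1


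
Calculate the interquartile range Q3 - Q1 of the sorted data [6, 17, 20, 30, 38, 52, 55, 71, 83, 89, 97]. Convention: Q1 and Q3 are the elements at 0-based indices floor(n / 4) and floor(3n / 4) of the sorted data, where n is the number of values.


The data has n = 11 elements.
Q1 index = floor(11 / 4) = floor(2.75) = 2; Q3 index = floor(3 * 11 / 4) = floor(8.25) = 8
Q1 = element at index 2 = 20
Q3 = element at index 8 = 83
IQR = 83 - 20 = 63
Final answer: 63


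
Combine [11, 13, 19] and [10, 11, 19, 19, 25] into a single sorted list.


List A: [11, 13, 19]
List B: [10, 11, 19, 19, 25]
Repeatedly compare the front elements and take the smaller:
  11 vs 10 -> take 10
  11 vs 11 -> take 11
  13 vs 11 -> take 11
  13 vs 19 -> take 13
  19 vs 19 -> take 19
  A is exhausted; append the rest of B: [19, 19, 25]
Final answer: [10, 11, 11, 13, 19, 19, 19, 25]


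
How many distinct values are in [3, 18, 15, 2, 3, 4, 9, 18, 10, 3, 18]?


List all unique values:
Distinct values: [2, 3, 4, 9, 10, 15, 18]
Count = 7
Final answer: 7


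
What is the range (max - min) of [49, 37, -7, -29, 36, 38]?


Maximum value: 49
Minimum value: -29
Range = 49 - (-29) = 78
Final answer: 78


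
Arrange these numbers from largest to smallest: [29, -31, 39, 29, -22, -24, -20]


Original list: [29, -31, 39, 29, -22, -24, -20]
Repeatedly take the largest remaining element:
  Remaining [29, -31, 39, 29, -22, -24, -20] -> largest is 39
  Remaining [29, -31, 29, -22, -24, -20] -> largest is 29
  Remaining [-31, 29, -22, -24, -20] -> largest is 29
  Remaining [-31, -22, -24, -20] -> largest is -20
  Remaining [-31, -22, -24] -> largest is -22
  Remaining [-31, -24] -> largest is -24
  Remaining [-31] -> largest is -31
Collecting the picks in order gives the descending list.
Final answer: [39, 29, 29, -20, -22, -24, -31]


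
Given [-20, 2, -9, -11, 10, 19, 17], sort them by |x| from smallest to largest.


Compute absolute values:
  |-20| = 20
  |2| = 2
  |-9| = 9
  |-11| = 11
  |10| = 10
  |19| = 19
  |17| = 17
Absolute values in increasing order: 2 < 9 < 10 < 11 < 17 < 19 < 20
Listing the original numbers in that order gives the answer.
Final answer: [2, -9, 10, -11, 17, 19, -20]


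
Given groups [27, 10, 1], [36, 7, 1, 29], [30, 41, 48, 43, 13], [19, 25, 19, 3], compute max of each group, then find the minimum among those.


Find max of each group:
  Group 1: [27, 10, 1] -> max = 27
  Group 2: [36, 7, 1, 29] -> max = 36
  Group 3: [30, 41, 48, 43, 13] -> max = 48
  Group 4: [19, 25, 19, 3] -> max = 25
Maxes: [27, 36, 48, 25]
Minimum of maxes = 25
Final answer: 25


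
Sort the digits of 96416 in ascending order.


The number 96416 has digits: 9, 6, 4, 1, 6
Sorted: 1, 4, 6, 6, 9
Joining the sorted digits gives the result.
Final answer: 14669


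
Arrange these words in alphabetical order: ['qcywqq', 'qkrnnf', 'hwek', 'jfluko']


Compare strings character by character (the first differing letter decides):
  'hwek' < 'jfluko' since 'h' < 'j' at position 1
  'jfluko' < 'qcywqq' since 'j' < 'q' at position 1
  'qcywqq' < 'qkrnnf' since 'c' < 'k' at position 2
Chaining these comparisons gives the alphabetical order.
Final answer: ['hwek', 'jfluko', 'qcywqq', 'qkrnnf']


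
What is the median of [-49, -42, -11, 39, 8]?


First, sort the list: [-49, -42, -11, 8, 39]
The list has 5 elements (odd count).
The middle index is 2 (0-based), and the element there is -11.
Final answer: -11


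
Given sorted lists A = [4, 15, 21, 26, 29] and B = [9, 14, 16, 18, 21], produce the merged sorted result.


List A: [4, 15, 21, 26, 29]
List B: [9, 14, 16, 18, 21]
Repeatedly compare the front elements and take the smaller:
  4 vs 9 -> take 4
  15 vs 9 -> take 9
  15 vs 14 -> take 14
  15 vs 16 -> take 15
  21 vs 16 -> take 16
  21 vs 18 -> take 18
  21 vs 21 -> take 21
  26 vs 21 -> take 21
  B is exhausted; append the rest of A: [26, 29]
Final answer: [4, 9, 14, 15, 16, 18, 21, 21, 26, 29]


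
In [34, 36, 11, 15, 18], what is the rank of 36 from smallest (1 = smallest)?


Sort ascending: [11, 15, 18, 34, 36]
Find 36 in the sorted list.
36 is at position 5 (1-indexed).
Final answer: 5


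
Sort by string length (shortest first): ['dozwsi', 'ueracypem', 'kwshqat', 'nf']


Compute lengths:
  'dozwsi' has length 6
  'ueracypem' has length 9
  'kwshqat' has length 7
  'nf' has length 2
Lengths in increasing order: 2 < 6 < 7 < 9
Listing the words in that order gives the answer.
Final answer: ['nf', 'dozwsi', 'kwshqat', 'ueracypem']


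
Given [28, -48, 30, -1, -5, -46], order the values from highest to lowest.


Original list: [28, -48, 30, -1, -5, -46]
Repeatedly take the largest remaining element:
  Remaining [28, -48, 30, -1, -5, -46] -> largest is 30
  Remaining [28, -48, -1, -5, -46] -> largest is 28
  Remaining [-48, -1, -5, -46] -> largest is -1
  Remaining [-48, -5, -46] -> largest is -5
  Remaining [-48, -46] -> largest is -46
  Remaining [-48] -> largest is -48
Collecting the picks in order gives the descending list.
Final answer: [30, 28, -1, -5, -46, -48]


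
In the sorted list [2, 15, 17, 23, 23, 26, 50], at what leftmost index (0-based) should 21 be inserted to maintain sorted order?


List is sorted: [2, 15, 17, 23, 23, 26, 50]
We need the leftmost position where 21 can be inserted, i.e. the first index whose element is >= 21 (or the end of the list if none is).
Binary search with low=0, high=7 (0-based indices):
  low=0, high=7, mid=3: a[3]=23 >= 21, so high = 3
  low=0, high=3, mid=1: a[1]=15 < 21, so low = 2
  low=2, high=3, mid=2: a[2]=17 < 21, so low = 3
Now low = high = 3, so the insertion index is 3.
Final answer: 3


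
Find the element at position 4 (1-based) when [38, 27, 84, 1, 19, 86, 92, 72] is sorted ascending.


Sort ascending: [1, 19, 27, 38, 72, 84, 86, 92]
The 4th element (1-indexed) is at index 3.
Value = 38
Final answer: 38


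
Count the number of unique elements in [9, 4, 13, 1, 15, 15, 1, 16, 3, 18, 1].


List all unique values:
Distinct values: [1, 3, 4, 9, 13, 15, 16, 18]
Count = 8
Final answer: 8


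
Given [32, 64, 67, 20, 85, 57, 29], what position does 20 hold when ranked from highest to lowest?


Sort descending: [85, 67, 64, 57, 32, 29, 20]
Find 20 in the sorted list.
20 is at position 7.
Final answer: 7
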